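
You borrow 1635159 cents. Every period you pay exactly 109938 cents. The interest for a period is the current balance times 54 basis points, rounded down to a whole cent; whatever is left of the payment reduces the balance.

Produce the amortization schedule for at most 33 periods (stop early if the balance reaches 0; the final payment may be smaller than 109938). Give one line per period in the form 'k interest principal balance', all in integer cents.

1. interest=⌊1635159·54/10000⌋=8829; principal=109938-8829=101109; balance=1635159-101109=1534050
2. interest=⌊1534050·54/10000⌋=8283; principal=109938-8283=101655; balance=1534050-101655=1432395
3. interest=⌊1432395·54/10000⌋=7734; principal=109938-7734=102204; balance=1432395-102204=1330191
4. interest=⌊1330191·54/10000⌋=7183; principal=109938-7183=102755; balance=1330191-102755=1227436
5. interest=⌊1227436·54/10000⌋=6628; principal=109938-6628=103310; balance=1227436-103310=1124126
6. interest=⌊1124126·54/10000⌋=6070; principal=109938-6070=103868; balance=1124126-103868=1020258
7. interest=⌊1020258·54/10000⌋=5509; principal=109938-5509=104429; balance=1020258-104429=915829
8. interest=⌊915829·54/10000⌋=4945; principal=109938-4945=104993; balance=915829-104993=810836
9. interest=⌊810836·54/10000⌋=4378; principal=109938-4378=105560; balance=810836-105560=705276
10. interest=⌊705276·54/10000⌋=3808; principal=109938-3808=106130; balance=705276-106130=599146
11. interest=⌊599146·54/10000⌋=3235; principal=109938-3235=106703; balance=599146-106703=492443
12. interest=⌊492443·54/10000⌋=2659; principal=109938-2659=107279; balance=492443-107279=385164
13. interest=⌊385164·54/10000⌋=2079; principal=109938-2079=107859; balance=385164-107859=277305
14. interest=⌊277305·54/10000⌋=1497; principal=109938-1497=108441; balance=277305-108441=168864
15. interest=⌊168864·54/10000⌋=911; principal=109938-911=109027; balance=168864-109027=59837
16. interest=⌊59837·54/10000⌋=323; principal=min(109938-323,59837)=59837; balance=59837-59837=0

1 8829 101109 1534050
2 8283 101655 1432395
3 7734 102204 1330191
4 7183 102755 1227436
5 6628 103310 1124126
6 6070 103868 1020258
7 5509 104429 915829
8 4945 104993 810836
9 4378 105560 705276
10 3808 106130 599146
11 3235 106703 492443
12 2659 107279 385164
13 2079 107859 277305
14 1497 108441 168864
15 911 109027 59837
16 323 59837 0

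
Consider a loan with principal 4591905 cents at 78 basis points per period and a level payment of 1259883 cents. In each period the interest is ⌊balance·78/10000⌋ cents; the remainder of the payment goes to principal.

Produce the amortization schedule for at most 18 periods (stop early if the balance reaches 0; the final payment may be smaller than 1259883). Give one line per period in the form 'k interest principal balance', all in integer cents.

1. interest=⌊4591905·78/10000⌋=35816; principal=1259883-35816=1224067; balance=4591905-1224067=3367838
2. interest=⌊3367838·78/10000⌋=26269; principal=1259883-26269=1233614; balance=3367838-1233614=2134224
3. interest=⌊2134224·78/10000⌋=16646; principal=1259883-16646=1243237; balance=2134224-1243237=890987
4. interest=⌊890987·78/10000⌋=6949; principal=min(1259883-6949,890987)=890987; balance=890987-890987=0

1 35816 1224067 3367838
2 26269 1233614 2134224
3 16646 1243237 890987
4 6949 890987 0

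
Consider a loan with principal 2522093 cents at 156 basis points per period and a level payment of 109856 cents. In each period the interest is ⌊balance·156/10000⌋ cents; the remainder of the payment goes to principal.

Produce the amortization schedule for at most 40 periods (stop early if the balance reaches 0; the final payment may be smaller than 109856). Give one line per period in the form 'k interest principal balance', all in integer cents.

1 39344 70512 2451581
2 38244 71612 2379969
3 37127 72729 2307240
4 35992 73864 2233376
5 34840 75016 2158360
6 33670 76186 2082174
7 32481 77375 2004799
8 31274 78582 1926217
9 30048 79808 1846409
10 28803 81053 1765356
11 27539 82317 1683039
12 26255 83601 1599438
13 24951 84905 1514533
14 23626 86230 1428303
15 22281 87575 1340728
16 20915 88941 1251787
17 19527 90329 1161458
18 18118 91738 1069720
19 16687 93169 976551
20 15234 94622 881929
21 13758 96098 785831
22 12258 97598 688233
23 10736 99120 589113
24 9190 100666 488447
25 7619 102237 386210
26 6024 103832 282378
27 4405 105451 176927
28 2760 107096 69831
29 1089 69831 0

1. interest=⌊2522093·156/10000⌋=39344; principal=109856-39344=70512; balance=2522093-70512=2451581
2. interest=⌊2451581·156/10000⌋=38244; principal=109856-38244=71612; balance=2451581-71612=2379969
3. interest=⌊2379969·156/10000⌋=37127; principal=109856-37127=72729; balance=2379969-72729=2307240
4. interest=⌊2307240·156/10000⌋=35992; principal=109856-35992=73864; balance=2307240-73864=2233376
5. interest=⌊2233376·156/10000⌋=34840; principal=109856-34840=75016; balance=2233376-75016=2158360
6. interest=⌊2158360·156/10000⌋=33670; principal=109856-33670=76186; balance=2158360-76186=2082174
7. interest=⌊2082174·156/10000⌋=32481; principal=109856-32481=77375; balance=2082174-77375=2004799
8. interest=⌊2004799·156/10000⌋=31274; principal=109856-31274=78582; balance=2004799-78582=1926217
9. interest=⌊1926217·156/10000⌋=30048; principal=109856-30048=79808; balance=1926217-79808=1846409
10. interest=⌊1846409·156/10000⌋=28803; principal=109856-28803=81053; balance=1846409-81053=1765356
11. interest=⌊1765356·156/10000⌋=27539; principal=109856-27539=82317; balance=1765356-82317=1683039
12. interest=⌊1683039·156/10000⌋=26255; principal=109856-26255=83601; balance=1683039-83601=1599438
13. interest=⌊1599438·156/10000⌋=24951; principal=109856-24951=84905; balance=1599438-84905=1514533
14. interest=⌊1514533·156/10000⌋=23626; principal=109856-23626=86230; balance=1514533-86230=1428303
15. interest=⌊1428303·156/10000⌋=22281; principal=109856-22281=87575; balance=1428303-87575=1340728
16. interest=⌊1340728·156/10000⌋=20915; principal=109856-20915=88941; balance=1340728-88941=1251787
17. interest=⌊1251787·156/10000⌋=19527; principal=109856-19527=90329; balance=1251787-90329=1161458
18. interest=⌊1161458·156/10000⌋=18118; principal=109856-18118=91738; balance=1161458-91738=1069720
19. interest=⌊1069720·156/10000⌋=16687; principal=109856-16687=93169; balance=1069720-93169=976551
20. interest=⌊976551·156/10000⌋=15234; principal=109856-15234=94622; balance=976551-94622=881929
21. interest=⌊881929·156/10000⌋=13758; principal=109856-13758=96098; balance=881929-96098=785831
22. interest=⌊785831·156/10000⌋=12258; principal=109856-12258=97598; balance=785831-97598=688233
23. interest=⌊688233·156/10000⌋=10736; principal=109856-10736=99120; balance=688233-99120=589113
24. interest=⌊589113·156/10000⌋=9190; principal=109856-9190=100666; balance=589113-100666=488447
25. interest=⌊488447·156/10000⌋=7619; principal=109856-7619=102237; balance=488447-102237=386210
26. interest=⌊386210·156/10000⌋=6024; principal=109856-6024=103832; balance=386210-103832=282378
27. interest=⌊282378·156/10000⌋=4405; principal=109856-4405=105451; balance=282378-105451=176927
28. interest=⌊176927·156/10000⌋=2760; principal=109856-2760=107096; balance=176927-107096=69831
29. interest=⌊69831·156/10000⌋=1089; principal=min(109856-1089,69831)=69831; balance=69831-69831=0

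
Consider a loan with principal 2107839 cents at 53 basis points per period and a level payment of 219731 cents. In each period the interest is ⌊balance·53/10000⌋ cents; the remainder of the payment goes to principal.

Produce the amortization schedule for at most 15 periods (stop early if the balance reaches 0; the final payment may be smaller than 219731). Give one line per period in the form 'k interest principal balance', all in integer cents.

1 11171 208560 1899279
2 10066 209665 1689614
3 8954 210777 1478837
4 7837 211894 1266943
5 6714 213017 1053926
6 5585 214146 839780
7 4450 215281 624499
8 3309 216422 408077
9 2162 217569 190508
10 1009 190508 0

1. interest=⌊2107839·53/10000⌋=11171; principal=219731-11171=208560; balance=2107839-208560=1899279
2. interest=⌊1899279·53/10000⌋=10066; principal=219731-10066=209665; balance=1899279-209665=1689614
3. interest=⌊1689614·53/10000⌋=8954; principal=219731-8954=210777; balance=1689614-210777=1478837
4. interest=⌊1478837·53/10000⌋=7837; principal=219731-7837=211894; balance=1478837-211894=1266943
5. interest=⌊1266943·53/10000⌋=6714; principal=219731-6714=213017; balance=1266943-213017=1053926
6. interest=⌊1053926·53/10000⌋=5585; principal=219731-5585=214146; balance=1053926-214146=839780
7. interest=⌊839780·53/10000⌋=4450; principal=219731-4450=215281; balance=839780-215281=624499
8. interest=⌊624499·53/10000⌋=3309; principal=219731-3309=216422; balance=624499-216422=408077
9. interest=⌊408077·53/10000⌋=2162; principal=219731-2162=217569; balance=408077-217569=190508
10. interest=⌊190508·53/10000⌋=1009; principal=min(219731-1009,190508)=190508; balance=190508-190508=0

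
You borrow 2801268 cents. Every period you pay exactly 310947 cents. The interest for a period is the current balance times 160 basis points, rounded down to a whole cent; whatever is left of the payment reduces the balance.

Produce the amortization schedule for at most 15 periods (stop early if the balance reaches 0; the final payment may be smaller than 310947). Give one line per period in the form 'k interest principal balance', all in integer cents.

1. interest=⌊2801268·160/10000⌋=44820; principal=310947-44820=266127; balance=2801268-266127=2535141
2. interest=⌊2535141·160/10000⌋=40562; principal=310947-40562=270385; balance=2535141-270385=2264756
3. interest=⌊2264756·160/10000⌋=36236; principal=310947-36236=274711; balance=2264756-274711=1990045
4. interest=⌊1990045·160/10000⌋=31840; principal=310947-31840=279107; balance=1990045-279107=1710938
5. interest=⌊1710938·160/10000⌋=27375; principal=310947-27375=283572; balance=1710938-283572=1427366
6. interest=⌊1427366·160/10000⌋=22837; principal=310947-22837=288110; balance=1427366-288110=1139256
7. interest=⌊1139256·160/10000⌋=18228; principal=310947-18228=292719; balance=1139256-292719=846537
8. interest=⌊846537·160/10000⌋=13544; principal=310947-13544=297403; balance=846537-297403=549134
9. interest=⌊549134·160/10000⌋=8786; principal=310947-8786=302161; balance=549134-302161=246973
10. interest=⌊246973·160/10000⌋=3951; principal=min(310947-3951,246973)=246973; balance=246973-246973=0

1 44820 266127 2535141
2 40562 270385 2264756
3 36236 274711 1990045
4 31840 279107 1710938
5 27375 283572 1427366
6 22837 288110 1139256
7 18228 292719 846537
8 13544 297403 549134
9 8786 302161 246973
10 3951 246973 0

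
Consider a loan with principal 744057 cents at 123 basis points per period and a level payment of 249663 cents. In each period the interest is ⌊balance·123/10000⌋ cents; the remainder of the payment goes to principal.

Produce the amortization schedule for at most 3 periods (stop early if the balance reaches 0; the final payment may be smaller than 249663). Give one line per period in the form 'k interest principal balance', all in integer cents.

1. interest=⌊744057·123/10000⌋=9151; principal=249663-9151=240512; balance=744057-240512=503545
2. interest=⌊503545·123/10000⌋=6193; principal=249663-6193=243470; balance=503545-243470=260075
3. interest=⌊260075·123/10000⌋=3198; principal=249663-3198=246465; balance=260075-246465=13610

1 9151 240512 503545
2 6193 243470 260075
3 3198 246465 13610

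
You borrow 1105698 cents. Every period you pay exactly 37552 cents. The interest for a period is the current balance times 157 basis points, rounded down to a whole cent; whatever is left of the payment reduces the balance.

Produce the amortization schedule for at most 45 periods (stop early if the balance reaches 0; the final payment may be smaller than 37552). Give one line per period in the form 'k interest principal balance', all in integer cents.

1 17359 20193 1085505
2 17042 20510 1064995
3 16720 20832 1044163
4 16393 21159 1023004
5 16061 21491 1001513
6 15723 21829 979684
7 15381 22171 957513
8 15032 22520 934993
9 14679 22873 912120
10 14320 23232 888888
11 13955 23597 865291
12 13585 23967 841324
13 13208 24344 816980
14 12826 24726 792254
15 12438 25114 767140
16 12044 25508 741632
17 11643 25909 715723
18 11236 26316 689407
19 10823 26729 662678
20 10404 27148 635530
21 9977 27575 607955
22 9544 28008 579947
23 9105 28447 551500
24 8658 28894 522606
25 8204 29348 493258
26 7744 29808 463450
27 7276 30276 433174
28 6800 30752 402422
29 6318 31234 371188
30 5827 31725 339463
31 5329 32223 307240
32 4823 32729 274511
33 4309 33243 241268
34 3787 33765 207503
35 3257 34295 173208
36 2719 34833 138375
37 2172 35380 102995
38 1617 35935 67060
39 1052 36500 30560
40 479 30560 0

1. interest=⌊1105698·157/10000⌋=17359; principal=37552-17359=20193; balance=1105698-20193=1085505
2. interest=⌊1085505·157/10000⌋=17042; principal=37552-17042=20510; balance=1085505-20510=1064995
3. interest=⌊1064995·157/10000⌋=16720; principal=37552-16720=20832; balance=1064995-20832=1044163
4. interest=⌊1044163·157/10000⌋=16393; principal=37552-16393=21159; balance=1044163-21159=1023004
5. interest=⌊1023004·157/10000⌋=16061; principal=37552-16061=21491; balance=1023004-21491=1001513
6. interest=⌊1001513·157/10000⌋=15723; principal=37552-15723=21829; balance=1001513-21829=979684
7. interest=⌊979684·157/10000⌋=15381; principal=37552-15381=22171; balance=979684-22171=957513
8. interest=⌊957513·157/10000⌋=15032; principal=37552-15032=22520; balance=957513-22520=934993
9. interest=⌊934993·157/10000⌋=14679; principal=37552-14679=22873; balance=934993-22873=912120
10. interest=⌊912120·157/10000⌋=14320; principal=37552-14320=23232; balance=912120-23232=888888
11. interest=⌊888888·157/10000⌋=13955; principal=37552-13955=23597; balance=888888-23597=865291
12. interest=⌊865291·157/10000⌋=13585; principal=37552-13585=23967; balance=865291-23967=841324
13. interest=⌊841324·157/10000⌋=13208; principal=37552-13208=24344; balance=841324-24344=816980
14. interest=⌊816980·157/10000⌋=12826; principal=37552-12826=24726; balance=816980-24726=792254
15. interest=⌊792254·157/10000⌋=12438; principal=37552-12438=25114; balance=792254-25114=767140
16. interest=⌊767140·157/10000⌋=12044; principal=37552-12044=25508; balance=767140-25508=741632
17. interest=⌊741632·157/10000⌋=11643; principal=37552-11643=25909; balance=741632-25909=715723
18. interest=⌊715723·157/10000⌋=11236; principal=37552-11236=26316; balance=715723-26316=689407
19. interest=⌊689407·157/10000⌋=10823; principal=37552-10823=26729; balance=689407-26729=662678
20. interest=⌊662678·157/10000⌋=10404; principal=37552-10404=27148; balance=662678-27148=635530
21. interest=⌊635530·157/10000⌋=9977; principal=37552-9977=27575; balance=635530-27575=607955
22. interest=⌊607955·157/10000⌋=9544; principal=37552-9544=28008; balance=607955-28008=579947
23. interest=⌊579947·157/10000⌋=9105; principal=37552-9105=28447; balance=579947-28447=551500
24. interest=⌊551500·157/10000⌋=8658; principal=37552-8658=28894; balance=551500-28894=522606
25. interest=⌊522606·157/10000⌋=8204; principal=37552-8204=29348; balance=522606-29348=493258
26. interest=⌊493258·157/10000⌋=7744; principal=37552-7744=29808; balance=493258-29808=463450
27. interest=⌊463450·157/10000⌋=7276; principal=37552-7276=30276; balance=463450-30276=433174
28. interest=⌊433174·157/10000⌋=6800; principal=37552-6800=30752; balance=433174-30752=402422
29. interest=⌊402422·157/10000⌋=6318; principal=37552-6318=31234; balance=402422-31234=371188
30. interest=⌊371188·157/10000⌋=5827; principal=37552-5827=31725; balance=371188-31725=339463
31. interest=⌊339463·157/10000⌋=5329; principal=37552-5329=32223; balance=339463-32223=307240
32. interest=⌊307240·157/10000⌋=4823; principal=37552-4823=32729; balance=307240-32729=274511
33. interest=⌊274511·157/10000⌋=4309; principal=37552-4309=33243; balance=274511-33243=241268
34. interest=⌊241268·157/10000⌋=3787; principal=37552-3787=33765; balance=241268-33765=207503
35. interest=⌊207503·157/10000⌋=3257; principal=37552-3257=34295; balance=207503-34295=173208
36. interest=⌊173208·157/10000⌋=2719; principal=37552-2719=34833; balance=173208-34833=138375
37. interest=⌊138375·157/10000⌋=2172; principal=37552-2172=35380; balance=138375-35380=102995
38. interest=⌊102995·157/10000⌋=1617; principal=37552-1617=35935; balance=102995-35935=67060
39. interest=⌊67060·157/10000⌋=1052; principal=37552-1052=36500; balance=67060-36500=30560
40. interest=⌊30560·157/10000⌋=479; principal=min(37552-479,30560)=30560; balance=30560-30560=0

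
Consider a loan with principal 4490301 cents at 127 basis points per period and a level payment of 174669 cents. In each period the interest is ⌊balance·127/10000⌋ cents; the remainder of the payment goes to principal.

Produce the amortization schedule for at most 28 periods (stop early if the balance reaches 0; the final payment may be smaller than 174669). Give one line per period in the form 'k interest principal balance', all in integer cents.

1. interest=⌊4490301·127/10000⌋=57026; principal=174669-57026=117643; balance=4490301-117643=4372658
2. interest=⌊4372658·127/10000⌋=55532; principal=174669-55532=119137; balance=4372658-119137=4253521
3. interest=⌊4253521·127/10000⌋=54019; principal=174669-54019=120650; balance=4253521-120650=4132871
4. interest=⌊4132871·127/10000⌋=52487; principal=174669-52487=122182; balance=4132871-122182=4010689
5. interest=⌊4010689·127/10000⌋=50935; principal=174669-50935=123734; balance=4010689-123734=3886955
6. interest=⌊3886955·127/10000⌋=49364; principal=174669-49364=125305; balance=3886955-125305=3761650
7. interest=⌊3761650·127/10000⌋=47772; principal=174669-47772=126897; balance=3761650-126897=3634753
8. interest=⌊3634753·127/10000⌋=46161; principal=174669-46161=128508; balance=3634753-128508=3506245
9. interest=⌊3506245·127/10000⌋=44529; principal=174669-44529=130140; balance=3506245-130140=3376105
10. interest=⌊3376105·127/10000⌋=42876; principal=174669-42876=131793; balance=3376105-131793=3244312
11. interest=⌊3244312·127/10000⌋=41202; principal=174669-41202=133467; balance=3244312-133467=3110845
12. interest=⌊3110845·127/10000⌋=39507; principal=174669-39507=135162; balance=3110845-135162=2975683
13. interest=⌊2975683·127/10000⌋=37791; principal=174669-37791=136878; balance=2975683-136878=2838805
14. interest=⌊2838805·127/10000⌋=36052; principal=174669-36052=138617; balance=2838805-138617=2700188
15. interest=⌊2700188·127/10000⌋=34292; principal=174669-34292=140377; balance=2700188-140377=2559811
16. interest=⌊2559811·127/10000⌋=32509; principal=174669-32509=142160; balance=2559811-142160=2417651
17. interest=⌊2417651·127/10000⌋=30704; principal=174669-30704=143965; balance=2417651-143965=2273686
18. interest=⌊2273686·127/10000⌋=28875; principal=174669-28875=145794; balance=2273686-145794=2127892
19. interest=⌊2127892·127/10000⌋=27024; principal=174669-27024=147645; balance=2127892-147645=1980247
20. interest=⌊1980247·127/10000⌋=25149; principal=174669-25149=149520; balance=1980247-149520=1830727
21. interest=⌊1830727·127/10000⌋=23250; principal=174669-23250=151419; balance=1830727-151419=1679308
22. interest=⌊1679308·127/10000⌋=21327; principal=174669-21327=153342; balance=1679308-153342=1525966
23. interest=⌊1525966·127/10000⌋=19379; principal=174669-19379=155290; balance=1525966-155290=1370676
24. interest=⌊1370676·127/10000⌋=17407; principal=174669-17407=157262; balance=1370676-157262=1213414
25. interest=⌊1213414·127/10000⌋=15410; principal=174669-15410=159259; balance=1213414-159259=1054155
26. interest=⌊1054155·127/10000⌋=13387; principal=174669-13387=161282; balance=1054155-161282=892873
27. interest=⌊892873·127/10000⌋=11339; principal=174669-11339=163330; balance=892873-163330=729543
28. interest=⌊729543·127/10000⌋=9265; principal=174669-9265=165404; balance=729543-165404=564139

1 57026 117643 4372658
2 55532 119137 4253521
3 54019 120650 4132871
4 52487 122182 4010689
5 50935 123734 3886955
6 49364 125305 3761650
7 47772 126897 3634753
8 46161 128508 3506245
9 44529 130140 3376105
10 42876 131793 3244312
11 41202 133467 3110845
12 39507 135162 2975683
13 37791 136878 2838805
14 36052 138617 2700188
15 34292 140377 2559811
16 32509 142160 2417651
17 30704 143965 2273686
18 28875 145794 2127892
19 27024 147645 1980247
20 25149 149520 1830727
21 23250 151419 1679308
22 21327 153342 1525966
23 19379 155290 1370676
24 17407 157262 1213414
25 15410 159259 1054155
26 13387 161282 892873
27 11339 163330 729543
28 9265 165404 564139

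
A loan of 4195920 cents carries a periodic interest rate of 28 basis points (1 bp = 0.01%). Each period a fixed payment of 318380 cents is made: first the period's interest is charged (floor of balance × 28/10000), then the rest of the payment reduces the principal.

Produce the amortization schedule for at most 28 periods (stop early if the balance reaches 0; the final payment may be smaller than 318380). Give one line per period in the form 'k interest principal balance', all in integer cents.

1. interest=⌊4195920·28/10000⌋=11748; principal=318380-11748=306632; balance=4195920-306632=3889288
2. interest=⌊3889288·28/10000⌋=10890; principal=318380-10890=307490; balance=3889288-307490=3581798
3. interest=⌊3581798·28/10000⌋=10029; principal=318380-10029=308351; balance=3581798-308351=3273447
4. interest=⌊3273447·28/10000⌋=9165; principal=318380-9165=309215; balance=3273447-309215=2964232
5. interest=⌊2964232·28/10000⌋=8299; principal=318380-8299=310081; balance=2964232-310081=2654151
6. interest=⌊2654151·28/10000⌋=7431; principal=318380-7431=310949; balance=2654151-310949=2343202
7. interest=⌊2343202·28/10000⌋=6560; principal=318380-6560=311820; balance=2343202-311820=2031382
8. interest=⌊2031382·28/10000⌋=5687; principal=318380-5687=312693; balance=2031382-312693=1718689
9. interest=⌊1718689·28/10000⌋=4812; principal=318380-4812=313568; balance=1718689-313568=1405121
10. interest=⌊1405121·28/10000⌋=3934; principal=318380-3934=314446; balance=1405121-314446=1090675
11. interest=⌊1090675·28/10000⌋=3053; principal=318380-3053=315327; balance=1090675-315327=775348
12. interest=⌊775348·28/10000⌋=2170; principal=318380-2170=316210; balance=775348-316210=459138
13. interest=⌊459138·28/10000⌋=1285; principal=318380-1285=317095; balance=459138-317095=142043
14. interest=⌊142043·28/10000⌋=397; principal=min(318380-397,142043)=142043; balance=142043-142043=0

1 11748 306632 3889288
2 10890 307490 3581798
3 10029 308351 3273447
4 9165 309215 2964232
5 8299 310081 2654151
6 7431 310949 2343202
7 6560 311820 2031382
8 5687 312693 1718689
9 4812 313568 1405121
10 3934 314446 1090675
11 3053 315327 775348
12 2170 316210 459138
13 1285 317095 142043
14 397 142043 0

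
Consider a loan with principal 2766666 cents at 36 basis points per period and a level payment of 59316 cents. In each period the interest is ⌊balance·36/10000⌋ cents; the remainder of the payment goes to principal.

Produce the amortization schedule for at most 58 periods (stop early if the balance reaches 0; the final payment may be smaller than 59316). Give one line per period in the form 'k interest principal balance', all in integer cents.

1. interest=⌊2766666·36/10000⌋=9959; principal=59316-9959=49357; balance=2766666-49357=2717309
2. interest=⌊2717309·36/10000⌋=9782; principal=59316-9782=49534; balance=2717309-49534=2667775
3. interest=⌊2667775·36/10000⌋=9603; principal=59316-9603=49713; balance=2667775-49713=2618062
4. interest=⌊2618062·36/10000⌋=9425; principal=59316-9425=49891; balance=2618062-49891=2568171
5. interest=⌊2568171·36/10000⌋=9245; principal=59316-9245=50071; balance=2568171-50071=2518100
6. interest=⌊2518100·36/10000⌋=9065; principal=59316-9065=50251; balance=2518100-50251=2467849
7. interest=⌊2467849·36/10000⌋=8884; principal=59316-8884=50432; balance=2467849-50432=2417417
8. interest=⌊2417417·36/10000⌋=8702; principal=59316-8702=50614; balance=2417417-50614=2366803
9. interest=⌊2366803·36/10000⌋=8520; principal=59316-8520=50796; balance=2366803-50796=2316007
10. interest=⌊2316007·36/10000⌋=8337; principal=59316-8337=50979; balance=2316007-50979=2265028
11. interest=⌊2265028·36/10000⌋=8154; principal=59316-8154=51162; balance=2265028-51162=2213866
12. interest=⌊2213866·36/10000⌋=7969; principal=59316-7969=51347; balance=2213866-51347=2162519
13. interest=⌊2162519·36/10000⌋=7785; principal=59316-7785=51531; balance=2162519-51531=2110988
14. interest=⌊2110988·36/10000⌋=7599; principal=59316-7599=51717; balance=2110988-51717=2059271
15. interest=⌊2059271·36/10000⌋=7413; principal=59316-7413=51903; balance=2059271-51903=2007368
16. interest=⌊2007368·36/10000⌋=7226; principal=59316-7226=52090; balance=2007368-52090=1955278
17. interest=⌊1955278·36/10000⌋=7039; principal=59316-7039=52277; balance=1955278-52277=1903001
18. interest=⌊1903001·36/10000⌋=6850; principal=59316-6850=52466; balance=1903001-52466=1850535
19. interest=⌊1850535·36/10000⌋=6661; principal=59316-6661=52655; balance=1850535-52655=1797880
20. interest=⌊1797880·36/10000⌋=6472; principal=59316-6472=52844; balance=1797880-52844=1745036
21. interest=⌊1745036·36/10000⌋=6282; principal=59316-6282=53034; balance=1745036-53034=1692002
22. interest=⌊1692002·36/10000⌋=6091; principal=59316-6091=53225; balance=1692002-53225=1638777
23. interest=⌊1638777·36/10000⌋=5899; principal=59316-5899=53417; balance=1638777-53417=1585360
24. interest=⌊1585360·36/10000⌋=5707; principal=59316-5707=53609; balance=1585360-53609=1531751
25. interest=⌊1531751·36/10000⌋=5514; principal=59316-5514=53802; balance=1531751-53802=1477949
26. interest=⌊1477949·36/10000⌋=5320; principal=59316-5320=53996; balance=1477949-53996=1423953
27. interest=⌊1423953·36/10000⌋=5126; principal=59316-5126=54190; balance=1423953-54190=1369763
28. interest=⌊1369763·36/10000⌋=4931; principal=59316-4931=54385; balance=1369763-54385=1315378
29. interest=⌊1315378·36/10000⌋=4735; principal=59316-4735=54581; balance=1315378-54581=1260797
30. interest=⌊1260797·36/10000⌋=4538; principal=59316-4538=54778; balance=1260797-54778=1206019
31. interest=⌊1206019·36/10000⌋=4341; principal=59316-4341=54975; balance=1206019-54975=1151044
32. interest=⌊1151044·36/10000⌋=4143; principal=59316-4143=55173; balance=1151044-55173=1095871
33. interest=⌊1095871·36/10000⌋=3945; principal=59316-3945=55371; balance=1095871-55371=1040500
34. interest=⌊1040500·36/10000⌋=3745; principal=59316-3745=55571; balance=1040500-55571=984929
35. interest=⌊984929·36/10000⌋=3545; principal=59316-3545=55771; balance=984929-55771=929158
36. interest=⌊929158·36/10000⌋=3344; principal=59316-3344=55972; balance=929158-55972=873186
37. interest=⌊873186·36/10000⌋=3143; principal=59316-3143=56173; balance=873186-56173=817013
38. interest=⌊817013·36/10000⌋=2941; principal=59316-2941=56375; balance=817013-56375=760638
39. interest=⌊760638·36/10000⌋=2738; principal=59316-2738=56578; balance=760638-56578=704060
40. interest=⌊704060·36/10000⌋=2534; principal=59316-2534=56782; balance=704060-56782=647278
41. interest=⌊647278·36/10000⌋=2330; principal=59316-2330=56986; balance=647278-56986=590292
42. interest=⌊590292·36/10000⌋=2125; principal=59316-2125=57191; balance=590292-57191=533101
43. interest=⌊533101·36/10000⌋=1919; principal=59316-1919=57397; balance=533101-57397=475704
44. interest=⌊475704·36/10000⌋=1712; principal=59316-1712=57604; balance=475704-57604=418100
45. interest=⌊418100·36/10000⌋=1505; principal=59316-1505=57811; balance=418100-57811=360289
46. interest=⌊360289·36/10000⌋=1297; principal=59316-1297=58019; balance=360289-58019=302270
47. interest=⌊302270·36/10000⌋=1088; principal=59316-1088=58228; balance=302270-58228=244042
48. interest=⌊244042·36/10000⌋=878; principal=59316-878=58438; balance=244042-58438=185604
49. interest=⌊185604·36/10000⌋=668; principal=59316-668=58648; balance=185604-58648=126956
50. interest=⌊126956·36/10000⌋=457; principal=59316-457=58859; balance=126956-58859=68097
51. interest=⌊68097·36/10000⌋=245; principal=59316-245=59071; balance=68097-59071=9026
52. interest=⌊9026·36/10000⌋=32; principal=min(59316-32,9026)=9026; balance=9026-9026=0

1 9959 49357 2717309
2 9782 49534 2667775
3 9603 49713 2618062
4 9425 49891 2568171
5 9245 50071 2518100
6 9065 50251 2467849
7 8884 50432 2417417
8 8702 50614 2366803
9 8520 50796 2316007
10 8337 50979 2265028
11 8154 51162 2213866
12 7969 51347 2162519
13 7785 51531 2110988
14 7599 51717 2059271
15 7413 51903 2007368
16 7226 52090 1955278
17 7039 52277 1903001
18 6850 52466 1850535
19 6661 52655 1797880
20 6472 52844 1745036
21 6282 53034 1692002
22 6091 53225 1638777
23 5899 53417 1585360
24 5707 53609 1531751
25 5514 53802 1477949
26 5320 53996 1423953
27 5126 54190 1369763
28 4931 54385 1315378
29 4735 54581 1260797
30 4538 54778 1206019
31 4341 54975 1151044
32 4143 55173 1095871
33 3945 55371 1040500
34 3745 55571 984929
35 3545 55771 929158
36 3344 55972 873186
37 3143 56173 817013
38 2941 56375 760638
39 2738 56578 704060
40 2534 56782 647278
41 2330 56986 590292
42 2125 57191 533101
43 1919 57397 475704
44 1712 57604 418100
45 1505 57811 360289
46 1297 58019 302270
47 1088 58228 244042
48 878 58438 185604
49 668 58648 126956
50 457 58859 68097
51 245 59071 9026
52 32 9026 0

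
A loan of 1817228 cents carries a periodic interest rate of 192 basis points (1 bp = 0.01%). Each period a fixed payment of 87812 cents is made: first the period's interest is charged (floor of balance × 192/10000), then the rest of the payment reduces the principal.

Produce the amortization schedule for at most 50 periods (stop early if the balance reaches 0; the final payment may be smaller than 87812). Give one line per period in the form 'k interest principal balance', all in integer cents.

1 34890 52922 1764306
2 33874 53938 1710368
3 32839 54973 1655395
4 31783 56029 1599366
5 30707 57105 1542261
6 29611 58201 1484060
7 28493 59319 1424741
8 27355 60457 1364284
9 26194 61618 1302666
10 25011 62801 1239865
11 23805 64007 1175858
12 22576 65236 1110622
13 21323 66489 1044133
14 20047 67765 976368
15 18746 69066 907302
16 17420 70392 836910
17 16068 71744 765166
18 14691 73121 692045
19 13287 74525 617520
20 11856 75956 541564
21 10398 77414 464150
22 8911 78901 385249
23 7396 80416 304833
24 5852 81960 222873
25 4279 83533 139340
26 2675 85137 54203
27 1040 54203 0

1. interest=⌊1817228·192/10000⌋=34890; principal=87812-34890=52922; balance=1817228-52922=1764306
2. interest=⌊1764306·192/10000⌋=33874; principal=87812-33874=53938; balance=1764306-53938=1710368
3. interest=⌊1710368·192/10000⌋=32839; principal=87812-32839=54973; balance=1710368-54973=1655395
4. interest=⌊1655395·192/10000⌋=31783; principal=87812-31783=56029; balance=1655395-56029=1599366
5. interest=⌊1599366·192/10000⌋=30707; principal=87812-30707=57105; balance=1599366-57105=1542261
6. interest=⌊1542261·192/10000⌋=29611; principal=87812-29611=58201; balance=1542261-58201=1484060
7. interest=⌊1484060·192/10000⌋=28493; principal=87812-28493=59319; balance=1484060-59319=1424741
8. interest=⌊1424741·192/10000⌋=27355; principal=87812-27355=60457; balance=1424741-60457=1364284
9. interest=⌊1364284·192/10000⌋=26194; principal=87812-26194=61618; balance=1364284-61618=1302666
10. interest=⌊1302666·192/10000⌋=25011; principal=87812-25011=62801; balance=1302666-62801=1239865
11. interest=⌊1239865·192/10000⌋=23805; principal=87812-23805=64007; balance=1239865-64007=1175858
12. interest=⌊1175858·192/10000⌋=22576; principal=87812-22576=65236; balance=1175858-65236=1110622
13. interest=⌊1110622·192/10000⌋=21323; principal=87812-21323=66489; balance=1110622-66489=1044133
14. interest=⌊1044133·192/10000⌋=20047; principal=87812-20047=67765; balance=1044133-67765=976368
15. interest=⌊976368·192/10000⌋=18746; principal=87812-18746=69066; balance=976368-69066=907302
16. interest=⌊907302·192/10000⌋=17420; principal=87812-17420=70392; balance=907302-70392=836910
17. interest=⌊836910·192/10000⌋=16068; principal=87812-16068=71744; balance=836910-71744=765166
18. interest=⌊765166·192/10000⌋=14691; principal=87812-14691=73121; balance=765166-73121=692045
19. interest=⌊692045·192/10000⌋=13287; principal=87812-13287=74525; balance=692045-74525=617520
20. interest=⌊617520·192/10000⌋=11856; principal=87812-11856=75956; balance=617520-75956=541564
21. interest=⌊541564·192/10000⌋=10398; principal=87812-10398=77414; balance=541564-77414=464150
22. interest=⌊464150·192/10000⌋=8911; principal=87812-8911=78901; balance=464150-78901=385249
23. interest=⌊385249·192/10000⌋=7396; principal=87812-7396=80416; balance=385249-80416=304833
24. interest=⌊304833·192/10000⌋=5852; principal=87812-5852=81960; balance=304833-81960=222873
25. interest=⌊222873·192/10000⌋=4279; principal=87812-4279=83533; balance=222873-83533=139340
26. interest=⌊139340·192/10000⌋=2675; principal=87812-2675=85137; balance=139340-85137=54203
27. interest=⌊54203·192/10000⌋=1040; principal=min(87812-1040,54203)=54203; balance=54203-54203=0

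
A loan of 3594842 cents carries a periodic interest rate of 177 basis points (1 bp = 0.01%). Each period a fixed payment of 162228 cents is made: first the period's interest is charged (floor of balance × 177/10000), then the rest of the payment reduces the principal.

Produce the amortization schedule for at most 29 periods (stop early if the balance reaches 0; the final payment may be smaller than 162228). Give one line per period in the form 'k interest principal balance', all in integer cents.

1 63628 98600 3496242
2 61883 100345 3395897
3 60107 102121 3293776
4 58299 103929 3189847
5 56460 105768 3084079
6 54588 107640 2976439
7 52682 109546 2866893
8 50744 111484 2755409
9 48770 113458 2641951
10 46762 115466 2526485
11 44718 117510 2408975
12 42638 119590 2289385
13 40522 121706 2167679
14 38367 123861 2043818
15 36175 126053 1917765
16 33944 128284 1789481
17 31673 130555 1658926
18 29362 132866 1526060
19 27011 135217 1390843
20 24617 137611 1253232
21 22182 140046 1113186
22 19703 142525 970661
23 17180 145048 825613
24 14613 147615 677998
25 12000 150228 527770
26 9341 152887 374883
27 6635 155593 219290
28 3881 158347 60943
29 1078 60943 0

1. interest=⌊3594842·177/10000⌋=63628; principal=162228-63628=98600; balance=3594842-98600=3496242
2. interest=⌊3496242·177/10000⌋=61883; principal=162228-61883=100345; balance=3496242-100345=3395897
3. interest=⌊3395897·177/10000⌋=60107; principal=162228-60107=102121; balance=3395897-102121=3293776
4. interest=⌊3293776·177/10000⌋=58299; principal=162228-58299=103929; balance=3293776-103929=3189847
5. interest=⌊3189847·177/10000⌋=56460; principal=162228-56460=105768; balance=3189847-105768=3084079
6. interest=⌊3084079·177/10000⌋=54588; principal=162228-54588=107640; balance=3084079-107640=2976439
7. interest=⌊2976439·177/10000⌋=52682; principal=162228-52682=109546; balance=2976439-109546=2866893
8. interest=⌊2866893·177/10000⌋=50744; principal=162228-50744=111484; balance=2866893-111484=2755409
9. interest=⌊2755409·177/10000⌋=48770; principal=162228-48770=113458; balance=2755409-113458=2641951
10. interest=⌊2641951·177/10000⌋=46762; principal=162228-46762=115466; balance=2641951-115466=2526485
11. interest=⌊2526485·177/10000⌋=44718; principal=162228-44718=117510; balance=2526485-117510=2408975
12. interest=⌊2408975·177/10000⌋=42638; principal=162228-42638=119590; balance=2408975-119590=2289385
13. interest=⌊2289385·177/10000⌋=40522; principal=162228-40522=121706; balance=2289385-121706=2167679
14. interest=⌊2167679·177/10000⌋=38367; principal=162228-38367=123861; balance=2167679-123861=2043818
15. interest=⌊2043818·177/10000⌋=36175; principal=162228-36175=126053; balance=2043818-126053=1917765
16. interest=⌊1917765·177/10000⌋=33944; principal=162228-33944=128284; balance=1917765-128284=1789481
17. interest=⌊1789481·177/10000⌋=31673; principal=162228-31673=130555; balance=1789481-130555=1658926
18. interest=⌊1658926·177/10000⌋=29362; principal=162228-29362=132866; balance=1658926-132866=1526060
19. interest=⌊1526060·177/10000⌋=27011; principal=162228-27011=135217; balance=1526060-135217=1390843
20. interest=⌊1390843·177/10000⌋=24617; principal=162228-24617=137611; balance=1390843-137611=1253232
21. interest=⌊1253232·177/10000⌋=22182; principal=162228-22182=140046; balance=1253232-140046=1113186
22. interest=⌊1113186·177/10000⌋=19703; principal=162228-19703=142525; balance=1113186-142525=970661
23. interest=⌊970661·177/10000⌋=17180; principal=162228-17180=145048; balance=970661-145048=825613
24. interest=⌊825613·177/10000⌋=14613; principal=162228-14613=147615; balance=825613-147615=677998
25. interest=⌊677998·177/10000⌋=12000; principal=162228-12000=150228; balance=677998-150228=527770
26. interest=⌊527770·177/10000⌋=9341; principal=162228-9341=152887; balance=527770-152887=374883
27. interest=⌊374883·177/10000⌋=6635; principal=162228-6635=155593; balance=374883-155593=219290
28. interest=⌊219290·177/10000⌋=3881; principal=162228-3881=158347; balance=219290-158347=60943
29. interest=⌊60943·177/10000⌋=1078; principal=min(162228-1078,60943)=60943; balance=60943-60943=0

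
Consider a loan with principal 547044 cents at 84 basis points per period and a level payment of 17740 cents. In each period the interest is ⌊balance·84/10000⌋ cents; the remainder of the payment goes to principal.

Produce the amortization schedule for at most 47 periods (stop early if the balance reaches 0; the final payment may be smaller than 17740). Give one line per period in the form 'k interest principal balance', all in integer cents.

1. interest=⌊547044·84/10000⌋=4595; principal=17740-4595=13145; balance=547044-13145=533899
2. interest=⌊533899·84/10000⌋=4484; principal=17740-4484=13256; balance=533899-13256=520643
3. interest=⌊520643·84/10000⌋=4373; principal=17740-4373=13367; balance=520643-13367=507276
4. interest=⌊507276·84/10000⌋=4261; principal=17740-4261=13479; balance=507276-13479=493797
5. interest=⌊493797·84/10000⌋=4147; principal=17740-4147=13593; balance=493797-13593=480204
6. interest=⌊480204·84/10000⌋=4033; principal=17740-4033=13707; balance=480204-13707=466497
7. interest=⌊466497·84/10000⌋=3918; principal=17740-3918=13822; balance=466497-13822=452675
8. interest=⌊452675·84/10000⌋=3802; principal=17740-3802=13938; balance=452675-13938=438737
9. interest=⌊438737·84/10000⌋=3685; principal=17740-3685=14055; balance=438737-14055=424682
10. interest=⌊424682·84/10000⌋=3567; principal=17740-3567=14173; balance=424682-14173=410509
11. interest=⌊410509·84/10000⌋=3448; principal=17740-3448=14292; balance=410509-14292=396217
12. interest=⌊396217·84/10000⌋=3328; principal=17740-3328=14412; balance=396217-14412=381805
13. interest=⌊381805·84/10000⌋=3207; principal=17740-3207=14533; balance=381805-14533=367272
14. interest=⌊367272·84/10000⌋=3085; principal=17740-3085=14655; balance=367272-14655=352617
15. interest=⌊352617·84/10000⌋=2961; principal=17740-2961=14779; balance=352617-14779=337838
16. interest=⌊337838·84/10000⌋=2837; principal=17740-2837=14903; balance=337838-14903=322935
17. interest=⌊322935·84/10000⌋=2712; principal=17740-2712=15028; balance=322935-15028=307907
18. interest=⌊307907·84/10000⌋=2586; principal=17740-2586=15154; balance=307907-15154=292753
19. interest=⌊292753·84/10000⌋=2459; principal=17740-2459=15281; balance=292753-15281=277472
20. interest=⌊277472·84/10000⌋=2330; principal=17740-2330=15410; balance=277472-15410=262062
21. interest=⌊262062·84/10000⌋=2201; principal=17740-2201=15539; balance=262062-15539=246523
22. interest=⌊246523·84/10000⌋=2070; principal=17740-2070=15670; balance=246523-15670=230853
23. interest=⌊230853·84/10000⌋=1939; principal=17740-1939=15801; balance=230853-15801=215052
24. interest=⌊215052·84/10000⌋=1806; principal=17740-1806=15934; balance=215052-15934=199118
25. interest=⌊199118·84/10000⌋=1672; principal=17740-1672=16068; balance=199118-16068=183050
26. interest=⌊183050·84/10000⌋=1537; principal=17740-1537=16203; balance=183050-16203=166847
27. interest=⌊166847·84/10000⌋=1401; principal=17740-1401=16339; balance=166847-16339=150508
28. interest=⌊150508·84/10000⌋=1264; principal=17740-1264=16476; balance=150508-16476=134032
29. interest=⌊134032·84/10000⌋=1125; principal=17740-1125=16615; balance=134032-16615=117417
30. interest=⌊117417·84/10000⌋=986; principal=17740-986=16754; balance=117417-16754=100663
31. interest=⌊100663·84/10000⌋=845; principal=17740-845=16895; balance=100663-16895=83768
32. interest=⌊83768·84/10000⌋=703; principal=17740-703=17037; balance=83768-17037=66731
33. interest=⌊66731·84/10000⌋=560; principal=17740-560=17180; balance=66731-17180=49551
34. interest=⌊49551·84/10000⌋=416; principal=17740-416=17324; balance=49551-17324=32227
35. interest=⌊32227·84/10000⌋=270; principal=17740-270=17470; balance=32227-17470=14757
36. interest=⌊14757·84/10000⌋=123; principal=min(17740-123,14757)=14757; balance=14757-14757=0

1 4595 13145 533899
2 4484 13256 520643
3 4373 13367 507276
4 4261 13479 493797
5 4147 13593 480204
6 4033 13707 466497
7 3918 13822 452675
8 3802 13938 438737
9 3685 14055 424682
10 3567 14173 410509
11 3448 14292 396217
12 3328 14412 381805
13 3207 14533 367272
14 3085 14655 352617
15 2961 14779 337838
16 2837 14903 322935
17 2712 15028 307907
18 2586 15154 292753
19 2459 15281 277472
20 2330 15410 262062
21 2201 15539 246523
22 2070 15670 230853
23 1939 15801 215052
24 1806 15934 199118
25 1672 16068 183050
26 1537 16203 166847
27 1401 16339 150508
28 1264 16476 134032
29 1125 16615 117417
30 986 16754 100663
31 845 16895 83768
32 703 17037 66731
33 560 17180 49551
34 416 17324 32227
35 270 17470 14757
36 123 14757 0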